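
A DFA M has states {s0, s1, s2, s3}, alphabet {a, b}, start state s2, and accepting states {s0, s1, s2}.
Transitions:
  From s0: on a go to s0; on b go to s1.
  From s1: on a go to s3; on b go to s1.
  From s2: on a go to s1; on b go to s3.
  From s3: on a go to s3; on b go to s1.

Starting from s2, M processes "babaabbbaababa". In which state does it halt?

s2 --b--> s3
s3 --a--> s3
s3 --b--> s1
s1 --a--> s3
s3 --a--> s3
s3 --b--> s1
s1 --b--> s1
s1 --b--> s1
s1 --a--> s3
s3 --a--> s3
s3 --b--> s1
s1 --a--> s3
s3 --b--> s1
s1 --a--> s3

s3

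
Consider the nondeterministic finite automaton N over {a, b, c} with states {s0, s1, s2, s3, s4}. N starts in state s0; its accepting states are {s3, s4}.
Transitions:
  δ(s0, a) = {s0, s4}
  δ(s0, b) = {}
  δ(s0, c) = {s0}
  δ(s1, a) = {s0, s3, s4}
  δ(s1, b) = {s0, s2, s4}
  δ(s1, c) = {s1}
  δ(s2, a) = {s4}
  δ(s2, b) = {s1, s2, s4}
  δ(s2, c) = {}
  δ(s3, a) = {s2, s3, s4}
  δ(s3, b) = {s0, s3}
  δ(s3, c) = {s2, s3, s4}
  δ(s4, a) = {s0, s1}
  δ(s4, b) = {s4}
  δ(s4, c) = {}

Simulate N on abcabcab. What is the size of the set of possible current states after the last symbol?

0

Start: {s0}
read a: {s0, s4}
read b: {s4}
read c: {}
The reachable set is empty and stays empty for the remaining 5 symbols.
Final reachable set {} has 0 states.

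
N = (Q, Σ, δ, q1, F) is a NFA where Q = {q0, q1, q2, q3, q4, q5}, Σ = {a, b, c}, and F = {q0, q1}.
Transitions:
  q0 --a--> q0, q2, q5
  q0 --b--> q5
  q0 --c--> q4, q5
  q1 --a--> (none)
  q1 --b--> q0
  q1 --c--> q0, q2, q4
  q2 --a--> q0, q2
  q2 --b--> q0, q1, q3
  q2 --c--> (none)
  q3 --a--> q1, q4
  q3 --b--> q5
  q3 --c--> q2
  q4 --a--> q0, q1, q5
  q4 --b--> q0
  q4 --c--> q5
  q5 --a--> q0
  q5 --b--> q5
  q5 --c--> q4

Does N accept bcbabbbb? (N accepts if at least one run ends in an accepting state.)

rejected

Start: {q1}
read b: {q0}
read c: {q4, q5}
read b: {q0, q5}
read a: {q0, q2, q5}
read b: {q0, q1, q3, q5}
read b: {q0, q5}
read b: {q5}
read b: {q5}
Reachable ∩ accepting = {} — empty.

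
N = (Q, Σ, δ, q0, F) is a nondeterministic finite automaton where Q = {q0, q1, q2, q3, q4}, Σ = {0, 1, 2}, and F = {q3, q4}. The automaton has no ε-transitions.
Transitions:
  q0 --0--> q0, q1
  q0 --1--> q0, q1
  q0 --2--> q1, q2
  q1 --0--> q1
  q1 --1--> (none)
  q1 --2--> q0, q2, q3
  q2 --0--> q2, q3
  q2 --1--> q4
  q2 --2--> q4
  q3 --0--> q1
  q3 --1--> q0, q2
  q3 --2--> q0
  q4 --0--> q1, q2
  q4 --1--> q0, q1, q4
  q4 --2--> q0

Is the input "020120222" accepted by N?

accepted

Start: {q0}
read 0: {q0, q1}
read 2: {q0, q1, q2, q3}
read 0: {q0, q1, q2, q3}
read 1: {q0, q1, q2, q4}
read 2: {q0, q1, q2, q3, q4}
read 0: {q0, q1, q2, q3}
read 2: {q0, q1, q2, q3, q4}
read 2: {q0, q1, q2, q3, q4}
read 2: {q0, q1, q2, q3, q4}
Reachable ∩ accepting = {q3, q4} — nonempty.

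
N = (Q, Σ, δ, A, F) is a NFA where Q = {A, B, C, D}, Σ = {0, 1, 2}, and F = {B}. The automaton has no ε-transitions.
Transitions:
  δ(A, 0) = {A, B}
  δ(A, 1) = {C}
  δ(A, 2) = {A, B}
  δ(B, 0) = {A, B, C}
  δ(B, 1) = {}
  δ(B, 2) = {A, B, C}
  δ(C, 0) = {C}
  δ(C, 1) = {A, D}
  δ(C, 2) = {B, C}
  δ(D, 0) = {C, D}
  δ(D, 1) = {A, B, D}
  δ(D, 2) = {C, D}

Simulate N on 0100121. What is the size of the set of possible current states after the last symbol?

Start: {A}
read 0: {A, B}
read 1: {C}
read 0: {C}
read 0: {C}
read 1: {A, D}
read 2: {A, B, C, D}
read 1: {A, B, C, D}
Final reachable set {A, B, C, D} has 4 states.

4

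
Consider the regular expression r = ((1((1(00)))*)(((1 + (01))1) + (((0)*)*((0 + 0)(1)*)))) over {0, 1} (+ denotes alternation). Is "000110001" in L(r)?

No split of 000110001 into u·v has (1((1(00)))*) matching u and (((1+(01))1)+(((0)*)*((0+0)(1)*))) matching v.

no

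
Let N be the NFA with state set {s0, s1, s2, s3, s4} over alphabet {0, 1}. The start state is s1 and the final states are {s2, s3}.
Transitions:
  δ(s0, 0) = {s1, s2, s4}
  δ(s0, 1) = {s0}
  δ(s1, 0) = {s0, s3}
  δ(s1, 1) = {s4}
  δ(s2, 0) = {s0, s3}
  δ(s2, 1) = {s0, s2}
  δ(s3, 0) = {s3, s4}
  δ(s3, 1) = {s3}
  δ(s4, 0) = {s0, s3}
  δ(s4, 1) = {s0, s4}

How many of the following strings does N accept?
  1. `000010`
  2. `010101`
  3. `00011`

3

`000010`: accepted
`010101`: accepted
`00011`: accepted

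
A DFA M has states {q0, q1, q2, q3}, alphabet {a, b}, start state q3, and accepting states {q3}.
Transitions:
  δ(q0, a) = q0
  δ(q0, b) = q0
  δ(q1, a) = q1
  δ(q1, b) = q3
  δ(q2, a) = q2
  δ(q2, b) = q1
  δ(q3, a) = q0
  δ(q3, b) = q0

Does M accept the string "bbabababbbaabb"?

rejected

q3 --b--> q0
q0 --b--> q0
q0 --a--> q0
q0 --b--> q0
q0 --a--> q0
q0 --b--> q0
q0 --a--> q0
q0 --b--> q0
q0 --b--> q0
q0 --b--> q0
q0 --a--> q0
q0 --a--> q0
q0 --b--> q0
q0 --b--> q0
End in state q0, which is not an accepting state.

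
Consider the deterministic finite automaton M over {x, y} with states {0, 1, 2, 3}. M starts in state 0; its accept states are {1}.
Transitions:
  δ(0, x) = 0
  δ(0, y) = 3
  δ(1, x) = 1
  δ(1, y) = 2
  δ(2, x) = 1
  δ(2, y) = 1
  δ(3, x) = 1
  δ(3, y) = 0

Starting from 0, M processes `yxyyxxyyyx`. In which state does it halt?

1

0 --y--> 3
3 --x--> 1
1 --y--> 2
2 --y--> 1
1 --x--> 1
1 --x--> 1
1 --y--> 2
2 --y--> 1
1 --y--> 2
2 --x--> 1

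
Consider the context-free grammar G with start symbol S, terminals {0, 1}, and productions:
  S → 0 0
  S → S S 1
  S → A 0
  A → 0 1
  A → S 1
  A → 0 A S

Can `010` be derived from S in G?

yes

S ⇒ A0 ⇒ 010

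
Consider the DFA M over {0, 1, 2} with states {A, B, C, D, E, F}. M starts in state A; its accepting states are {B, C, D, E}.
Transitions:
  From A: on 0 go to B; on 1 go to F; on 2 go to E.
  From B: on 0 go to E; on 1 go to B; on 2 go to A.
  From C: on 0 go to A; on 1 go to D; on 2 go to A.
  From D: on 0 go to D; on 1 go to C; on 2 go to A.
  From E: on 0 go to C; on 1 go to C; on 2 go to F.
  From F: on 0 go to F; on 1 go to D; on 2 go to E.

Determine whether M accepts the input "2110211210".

rejected

A --2--> E
E --1--> C
C --1--> D
D --0--> D
D --2--> A
A --1--> F
F --1--> D
D --2--> A
A --1--> F
F --0--> F
End in state F, which is not an accepting state.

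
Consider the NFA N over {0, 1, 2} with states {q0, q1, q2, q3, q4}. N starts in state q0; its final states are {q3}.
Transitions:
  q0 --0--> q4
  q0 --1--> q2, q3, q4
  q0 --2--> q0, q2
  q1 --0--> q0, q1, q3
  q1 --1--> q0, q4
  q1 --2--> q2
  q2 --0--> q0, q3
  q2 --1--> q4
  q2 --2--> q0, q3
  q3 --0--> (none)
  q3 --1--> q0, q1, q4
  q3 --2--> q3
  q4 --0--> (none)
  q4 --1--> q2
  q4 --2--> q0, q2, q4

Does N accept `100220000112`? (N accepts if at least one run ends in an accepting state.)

rejected

Start: {q0}
read 1: {q2, q3, q4}
read 0: {q0, q3}
read 0: {q4}
read 2: {q0, q2, q4}
read 2: {q0, q2, q3, q4}
read 0: {q0, q3, q4}
read 0: {q4}
read 0: {}
The reachable set is empty and stays empty for the remaining 4 symbols.
Reachable ∩ accepting = {} — empty.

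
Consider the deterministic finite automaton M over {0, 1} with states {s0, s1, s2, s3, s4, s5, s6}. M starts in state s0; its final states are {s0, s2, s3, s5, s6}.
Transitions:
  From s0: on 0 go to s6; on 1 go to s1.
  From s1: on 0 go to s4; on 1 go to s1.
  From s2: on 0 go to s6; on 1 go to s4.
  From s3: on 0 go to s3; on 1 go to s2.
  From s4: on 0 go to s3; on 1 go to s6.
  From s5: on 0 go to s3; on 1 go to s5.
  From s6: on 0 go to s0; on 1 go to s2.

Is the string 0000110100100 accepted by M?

accepted

s0 --0--> s6
s6 --0--> s0
s0 --0--> s6
s6 --0--> s0
s0 --1--> s1
s1 --1--> s1
s1 --0--> s4
s4 --1--> s6
s6 --0--> s0
s0 --0--> s6
s6 --1--> s2
s2 --0--> s6
s6 --0--> s0
End in state s0, which is an accepting state.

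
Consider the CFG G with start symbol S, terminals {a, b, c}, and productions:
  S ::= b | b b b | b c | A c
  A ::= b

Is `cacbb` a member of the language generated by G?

no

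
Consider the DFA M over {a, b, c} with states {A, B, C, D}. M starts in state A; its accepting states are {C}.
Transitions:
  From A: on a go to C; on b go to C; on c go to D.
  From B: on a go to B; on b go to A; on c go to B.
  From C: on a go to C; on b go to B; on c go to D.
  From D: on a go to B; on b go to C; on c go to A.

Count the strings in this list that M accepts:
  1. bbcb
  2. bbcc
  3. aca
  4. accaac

0

bbcb: rejected
bbcc: rejected
aca: rejected
accaac: rejected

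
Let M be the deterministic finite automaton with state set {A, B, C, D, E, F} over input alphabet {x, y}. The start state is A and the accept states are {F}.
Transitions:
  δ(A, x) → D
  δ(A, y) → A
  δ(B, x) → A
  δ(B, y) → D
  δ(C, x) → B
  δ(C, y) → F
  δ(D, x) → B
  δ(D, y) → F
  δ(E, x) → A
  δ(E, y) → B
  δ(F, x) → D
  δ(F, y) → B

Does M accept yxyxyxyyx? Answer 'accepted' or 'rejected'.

rejected

A --y--> A
A --x--> D
D --y--> F
F --x--> D
D --y--> F
F --x--> D
D --y--> F
F --y--> B
B --x--> A
End in state A, which is not an accepting state.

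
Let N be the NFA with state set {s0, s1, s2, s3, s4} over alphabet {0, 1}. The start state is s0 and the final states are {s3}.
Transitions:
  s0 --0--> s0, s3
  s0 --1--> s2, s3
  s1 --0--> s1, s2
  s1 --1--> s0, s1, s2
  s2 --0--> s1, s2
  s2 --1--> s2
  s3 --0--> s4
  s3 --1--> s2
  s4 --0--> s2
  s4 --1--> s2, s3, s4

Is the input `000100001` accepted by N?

rejected

Start: {s0}
read 0: {s0, s3}
read 0: {s0, s3, s4}
read 0: {s0, s2, s3, s4}
read 1: {s2, s3, s4}
read 0: {s1, s2, s4}
read 0: {s1, s2}
read 0: {s1, s2}
read 0: {s1, s2}
read 1: {s0, s1, s2}
Reachable ∩ accepting = {} — empty.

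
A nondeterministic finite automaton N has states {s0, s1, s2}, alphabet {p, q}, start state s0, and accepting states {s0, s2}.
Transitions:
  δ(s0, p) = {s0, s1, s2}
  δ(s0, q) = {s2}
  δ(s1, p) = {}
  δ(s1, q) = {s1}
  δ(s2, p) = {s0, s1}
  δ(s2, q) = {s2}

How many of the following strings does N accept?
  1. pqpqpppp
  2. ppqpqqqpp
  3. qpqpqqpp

3

pqpqpppp: accepted
ppqpqqqpp: accepted
qpqpqqpp: accepted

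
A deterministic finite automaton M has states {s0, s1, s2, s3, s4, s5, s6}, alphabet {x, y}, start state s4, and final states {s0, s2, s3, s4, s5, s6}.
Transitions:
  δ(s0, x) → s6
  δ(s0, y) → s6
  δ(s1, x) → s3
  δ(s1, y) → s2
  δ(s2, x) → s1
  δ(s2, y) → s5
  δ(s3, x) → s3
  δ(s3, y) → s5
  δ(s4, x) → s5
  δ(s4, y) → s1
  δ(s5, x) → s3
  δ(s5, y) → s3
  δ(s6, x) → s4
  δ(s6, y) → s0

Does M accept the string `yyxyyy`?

s4 --y--> s1
s1 --y--> s2
s2 --x--> s1
s1 --y--> s2
s2 --y--> s5
s5 --y--> s3
End in state s3, which is an accepting state.

accepted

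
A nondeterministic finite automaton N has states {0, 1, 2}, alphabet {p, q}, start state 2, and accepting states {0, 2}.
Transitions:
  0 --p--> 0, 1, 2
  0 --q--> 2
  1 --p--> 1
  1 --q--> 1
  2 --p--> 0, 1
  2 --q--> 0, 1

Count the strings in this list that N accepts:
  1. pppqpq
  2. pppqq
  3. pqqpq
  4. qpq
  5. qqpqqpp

pppqpq: accepted
pppqq: accepted
pqqpq: accepted
qpq: accepted
qqpqqpp: accepted

5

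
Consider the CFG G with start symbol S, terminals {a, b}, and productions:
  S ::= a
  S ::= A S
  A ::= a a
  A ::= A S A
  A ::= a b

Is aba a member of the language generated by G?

yes

S ⇒ AS ⇒ abS ⇒ aba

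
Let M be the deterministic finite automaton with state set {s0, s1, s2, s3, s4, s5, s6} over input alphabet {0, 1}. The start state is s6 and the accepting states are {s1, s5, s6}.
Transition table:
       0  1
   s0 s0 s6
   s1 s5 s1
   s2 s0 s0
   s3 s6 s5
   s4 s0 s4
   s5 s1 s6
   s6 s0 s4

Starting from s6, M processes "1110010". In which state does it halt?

s0

s6 --1--> s4
s4 --1--> s4
s4 --1--> s4
s4 --0--> s0
s0 --0--> s0
s0 --1--> s6
s6 --0--> s0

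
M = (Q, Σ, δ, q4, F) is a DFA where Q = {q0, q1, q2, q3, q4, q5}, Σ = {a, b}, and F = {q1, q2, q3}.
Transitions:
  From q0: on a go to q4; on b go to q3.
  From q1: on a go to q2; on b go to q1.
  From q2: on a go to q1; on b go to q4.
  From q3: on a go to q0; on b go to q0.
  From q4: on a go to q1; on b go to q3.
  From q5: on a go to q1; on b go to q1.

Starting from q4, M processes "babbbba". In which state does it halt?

q4 --b--> q3
q3 --a--> q0
q0 --b--> q3
q3 --b--> q0
q0 --b--> q3
q3 --b--> q0
q0 --a--> q4

q4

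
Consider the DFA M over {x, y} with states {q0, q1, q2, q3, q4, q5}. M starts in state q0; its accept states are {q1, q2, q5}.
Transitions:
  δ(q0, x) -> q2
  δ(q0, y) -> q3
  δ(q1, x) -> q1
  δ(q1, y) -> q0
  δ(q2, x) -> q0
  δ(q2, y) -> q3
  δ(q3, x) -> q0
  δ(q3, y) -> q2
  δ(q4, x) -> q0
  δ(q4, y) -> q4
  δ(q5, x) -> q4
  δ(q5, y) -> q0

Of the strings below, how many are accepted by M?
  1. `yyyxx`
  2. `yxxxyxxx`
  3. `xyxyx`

1

`yyyxx`: accepted
`yxxxyxxx`: rejected
`xyxyx`: rejected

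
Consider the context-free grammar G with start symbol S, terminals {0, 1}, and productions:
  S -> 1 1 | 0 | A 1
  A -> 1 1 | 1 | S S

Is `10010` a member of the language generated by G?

no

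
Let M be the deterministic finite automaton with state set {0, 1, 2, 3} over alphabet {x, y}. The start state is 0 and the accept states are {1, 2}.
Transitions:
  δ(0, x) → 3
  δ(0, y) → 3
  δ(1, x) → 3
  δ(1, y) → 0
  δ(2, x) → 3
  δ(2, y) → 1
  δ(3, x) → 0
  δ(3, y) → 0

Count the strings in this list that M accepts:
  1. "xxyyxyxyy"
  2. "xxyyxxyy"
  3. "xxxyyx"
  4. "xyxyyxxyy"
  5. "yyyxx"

"xxyyxyxyy": rejected
"xxyyxxyy": rejected
"xxxyyx": rejected
"xyxyyxxyy": rejected
"yyyxx": rejected

0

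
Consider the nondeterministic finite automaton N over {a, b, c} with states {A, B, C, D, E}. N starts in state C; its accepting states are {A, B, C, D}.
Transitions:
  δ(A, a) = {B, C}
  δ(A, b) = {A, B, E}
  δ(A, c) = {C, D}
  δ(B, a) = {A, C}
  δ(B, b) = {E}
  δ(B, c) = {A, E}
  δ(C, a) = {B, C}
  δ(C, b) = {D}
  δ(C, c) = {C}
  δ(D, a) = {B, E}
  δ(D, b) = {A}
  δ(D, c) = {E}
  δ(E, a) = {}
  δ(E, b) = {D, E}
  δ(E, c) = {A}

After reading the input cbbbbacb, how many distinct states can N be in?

4

Start: {C}
read c: {C}
read b: {D}
read b: {A}
read b: {A, B, E}
read b: {A, B, D, E}
read a: {A, B, C, E}
read c: {A, C, D, E}
read b: {A, B, D, E}
Final reachable set {A, B, D, E} has 4 states.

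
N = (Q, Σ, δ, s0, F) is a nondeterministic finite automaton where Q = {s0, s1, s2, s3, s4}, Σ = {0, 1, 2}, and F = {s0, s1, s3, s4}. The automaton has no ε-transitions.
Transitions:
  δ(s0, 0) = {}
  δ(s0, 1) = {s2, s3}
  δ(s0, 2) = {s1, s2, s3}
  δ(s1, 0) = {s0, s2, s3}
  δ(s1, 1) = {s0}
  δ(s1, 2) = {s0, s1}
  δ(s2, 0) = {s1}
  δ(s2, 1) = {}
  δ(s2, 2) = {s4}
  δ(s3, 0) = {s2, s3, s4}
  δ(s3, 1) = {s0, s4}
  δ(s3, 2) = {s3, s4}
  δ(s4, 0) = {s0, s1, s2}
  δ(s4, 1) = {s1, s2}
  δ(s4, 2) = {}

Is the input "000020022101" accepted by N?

Start: {s0}
read 0: {}
The reachable set is empty and stays empty for the remaining 11 symbols.
Reachable ∩ accepting = {} — empty.

rejected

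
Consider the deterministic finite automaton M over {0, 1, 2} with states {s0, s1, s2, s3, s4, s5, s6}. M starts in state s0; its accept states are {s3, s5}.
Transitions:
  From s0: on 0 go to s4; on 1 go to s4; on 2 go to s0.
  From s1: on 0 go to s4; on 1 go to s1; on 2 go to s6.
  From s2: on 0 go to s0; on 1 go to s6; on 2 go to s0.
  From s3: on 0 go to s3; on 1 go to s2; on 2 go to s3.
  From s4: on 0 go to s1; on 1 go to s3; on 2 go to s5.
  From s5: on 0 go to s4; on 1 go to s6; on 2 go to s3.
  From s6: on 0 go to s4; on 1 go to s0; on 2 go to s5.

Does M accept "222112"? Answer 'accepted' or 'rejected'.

accepted

s0 --2--> s0
s0 --2--> s0
s0 --2--> s0
s0 --1--> s4
s4 --1--> s3
s3 --2--> s3
End in state s3, which is an accepting state.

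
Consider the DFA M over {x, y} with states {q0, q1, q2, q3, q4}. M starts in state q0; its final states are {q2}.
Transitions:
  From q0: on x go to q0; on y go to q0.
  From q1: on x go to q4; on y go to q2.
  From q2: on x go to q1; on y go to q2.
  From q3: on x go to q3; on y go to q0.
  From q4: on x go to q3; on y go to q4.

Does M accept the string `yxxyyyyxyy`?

q0 --y--> q0
q0 --x--> q0
q0 --x--> q0
q0 --y--> q0
q0 --y--> q0
q0 --y--> q0
q0 --y--> q0
q0 --x--> q0
q0 --y--> q0
q0 --y--> q0
End in state q0, which is not an accepting state.

rejected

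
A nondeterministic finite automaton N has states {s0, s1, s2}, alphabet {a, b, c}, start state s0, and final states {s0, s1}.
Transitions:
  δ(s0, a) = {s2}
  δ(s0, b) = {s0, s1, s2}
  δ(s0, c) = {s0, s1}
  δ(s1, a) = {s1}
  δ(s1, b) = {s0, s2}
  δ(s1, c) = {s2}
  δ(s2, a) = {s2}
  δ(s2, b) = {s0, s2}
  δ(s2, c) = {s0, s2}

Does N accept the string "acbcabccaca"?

Start: {s0}
read a: {s2}
read c: {s0, s2}
read b: {s0, s1, s2}
read c: {s0, s1, s2}
read a: {s1, s2}
read b: {s0, s2}
read c: {s0, s1, s2}
read c: {s0, s1, s2}
read a: {s1, s2}
read c: {s0, s2}
read a: {s2}
Reachable ∩ accepting = {} — empty.

rejected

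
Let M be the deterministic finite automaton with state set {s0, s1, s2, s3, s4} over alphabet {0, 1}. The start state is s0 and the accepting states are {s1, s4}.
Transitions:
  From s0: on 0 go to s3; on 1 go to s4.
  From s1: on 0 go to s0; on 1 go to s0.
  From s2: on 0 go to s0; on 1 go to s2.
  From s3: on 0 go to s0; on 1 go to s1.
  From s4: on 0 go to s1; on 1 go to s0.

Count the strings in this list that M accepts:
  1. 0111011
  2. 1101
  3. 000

2

0111011: accepted
1101: accepted
000: rejected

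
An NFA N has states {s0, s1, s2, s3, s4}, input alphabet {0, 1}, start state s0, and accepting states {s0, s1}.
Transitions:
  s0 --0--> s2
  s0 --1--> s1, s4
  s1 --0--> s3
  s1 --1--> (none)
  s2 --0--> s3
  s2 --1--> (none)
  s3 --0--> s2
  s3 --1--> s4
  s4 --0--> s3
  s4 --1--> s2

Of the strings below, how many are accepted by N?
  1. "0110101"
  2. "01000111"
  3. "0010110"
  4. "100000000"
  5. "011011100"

0

"0110101": rejected
"01000111": rejected
"0010110": rejected
"100000000": rejected
"011011100": rejected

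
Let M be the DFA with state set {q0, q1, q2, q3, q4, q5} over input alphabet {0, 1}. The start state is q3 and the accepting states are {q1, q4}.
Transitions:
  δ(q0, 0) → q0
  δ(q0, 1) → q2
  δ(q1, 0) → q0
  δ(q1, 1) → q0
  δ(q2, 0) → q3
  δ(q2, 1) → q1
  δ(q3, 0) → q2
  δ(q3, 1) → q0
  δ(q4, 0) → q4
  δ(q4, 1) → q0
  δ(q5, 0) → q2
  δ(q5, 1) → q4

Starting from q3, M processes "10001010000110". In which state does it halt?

q0

q3 --1--> q0
q0 --0--> q0
q0 --0--> q0
q0 --0--> q0
q0 --1--> q2
q2 --0--> q3
q3 --1--> q0
q0 --0--> q0
q0 --0--> q0
q0 --0--> q0
q0 --0--> q0
q0 --1--> q2
q2 --1--> q1
q1 --0--> q0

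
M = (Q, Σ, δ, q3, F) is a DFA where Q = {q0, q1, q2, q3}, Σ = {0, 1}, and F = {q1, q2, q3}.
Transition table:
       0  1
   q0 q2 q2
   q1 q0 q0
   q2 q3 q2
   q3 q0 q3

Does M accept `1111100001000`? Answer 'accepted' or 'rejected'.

accepted

q3 --1--> q3
q3 --1--> q3
q3 --1--> q3
q3 --1--> q3
q3 --1--> q3
q3 --0--> q0
q0 --0--> q2
q2 --0--> q3
q3 --0--> q0
q0 --1--> q2
q2 --0--> q3
q3 --0--> q0
q0 --0--> q2
End in state q2, which is an accepting state.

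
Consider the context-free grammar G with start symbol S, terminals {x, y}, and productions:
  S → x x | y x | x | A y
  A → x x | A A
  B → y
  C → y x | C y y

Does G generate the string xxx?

no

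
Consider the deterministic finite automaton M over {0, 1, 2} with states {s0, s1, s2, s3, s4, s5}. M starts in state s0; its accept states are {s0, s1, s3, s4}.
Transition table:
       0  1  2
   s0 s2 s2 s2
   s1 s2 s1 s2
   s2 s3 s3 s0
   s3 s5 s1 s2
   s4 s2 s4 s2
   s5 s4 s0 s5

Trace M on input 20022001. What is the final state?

s3

s0 --2--> s2
s2 --0--> s3
s3 --0--> s5
s5 --2--> s5
s5 --2--> s5
s5 --0--> s4
s4 --0--> s2
s2 --1--> s3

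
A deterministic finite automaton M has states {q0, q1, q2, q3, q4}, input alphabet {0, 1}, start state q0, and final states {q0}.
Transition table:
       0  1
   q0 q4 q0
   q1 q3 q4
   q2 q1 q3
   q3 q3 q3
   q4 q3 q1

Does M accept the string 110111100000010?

q0 --1--> q0
q0 --1--> q0
q0 --0--> q4
q4 --1--> q1
q1 --1--> q4
q4 --1--> q1
q1 --1--> q4
q4 --0--> q3
q3 --0--> q3
q3 --0--> q3
q3 --0--> q3
q3 --0--> q3
q3 --0--> q3
q3 --1--> q3
q3 --0--> q3
End in state q3, which is not an accepting state.

rejected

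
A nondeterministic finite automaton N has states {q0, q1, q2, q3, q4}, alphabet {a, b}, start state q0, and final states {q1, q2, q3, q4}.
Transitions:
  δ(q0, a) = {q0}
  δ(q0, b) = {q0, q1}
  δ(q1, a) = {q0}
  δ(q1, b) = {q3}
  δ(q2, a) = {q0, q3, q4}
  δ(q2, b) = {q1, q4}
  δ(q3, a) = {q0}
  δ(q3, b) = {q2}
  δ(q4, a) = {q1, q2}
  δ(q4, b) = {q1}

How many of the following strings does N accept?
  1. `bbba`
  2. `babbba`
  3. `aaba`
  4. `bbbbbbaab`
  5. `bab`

`bbba`: accepted
`babbba`: accepted
`aaba`: rejected
`bbbbbbaab`: accepted
`bab`: accepted

4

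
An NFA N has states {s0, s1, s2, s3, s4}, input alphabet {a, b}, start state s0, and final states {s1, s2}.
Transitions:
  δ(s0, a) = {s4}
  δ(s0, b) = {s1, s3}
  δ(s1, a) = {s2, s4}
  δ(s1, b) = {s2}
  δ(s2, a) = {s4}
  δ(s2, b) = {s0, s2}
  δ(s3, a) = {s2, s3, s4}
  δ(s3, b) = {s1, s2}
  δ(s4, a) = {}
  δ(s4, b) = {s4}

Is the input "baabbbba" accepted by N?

accepted

Start: {s0}
read b: {s1, s3}
read a: {s2, s3, s4}
read a: {s2, s3, s4}
read b: {s0, s1, s2, s4}
read b: {s0, s1, s2, s3, s4}
read b: {s0, s1, s2, s3, s4}
read b: {s0, s1, s2, s3, s4}
read a: {s2, s3, s4}
Reachable ∩ accepting = {s2} — nonempty.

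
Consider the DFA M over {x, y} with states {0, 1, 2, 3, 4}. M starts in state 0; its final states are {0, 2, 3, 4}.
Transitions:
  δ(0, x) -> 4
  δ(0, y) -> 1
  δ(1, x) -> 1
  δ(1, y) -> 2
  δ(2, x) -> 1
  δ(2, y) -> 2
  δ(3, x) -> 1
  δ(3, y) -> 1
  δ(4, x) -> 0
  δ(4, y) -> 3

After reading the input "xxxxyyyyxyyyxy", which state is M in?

0 --x--> 4
4 --x--> 0
0 --x--> 4
4 --x--> 0
0 --y--> 1
1 --y--> 2
2 --y--> 2
2 --y--> 2
2 --x--> 1
1 --y--> 2
2 --y--> 2
2 --y--> 2
2 --x--> 1
1 --y--> 2

2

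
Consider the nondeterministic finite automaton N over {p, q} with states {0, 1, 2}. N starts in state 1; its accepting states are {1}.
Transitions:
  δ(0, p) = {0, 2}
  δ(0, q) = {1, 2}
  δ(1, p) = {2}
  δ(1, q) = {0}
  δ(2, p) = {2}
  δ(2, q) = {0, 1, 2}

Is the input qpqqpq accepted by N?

Start: {1}
read q: {0}
read p: {0, 2}
read q: {0, 1, 2}
read q: {0, 1, 2}
read p: {0, 2}
read q: {0, 1, 2}
Reachable ∩ accepting = {1} — nonempty.

accepted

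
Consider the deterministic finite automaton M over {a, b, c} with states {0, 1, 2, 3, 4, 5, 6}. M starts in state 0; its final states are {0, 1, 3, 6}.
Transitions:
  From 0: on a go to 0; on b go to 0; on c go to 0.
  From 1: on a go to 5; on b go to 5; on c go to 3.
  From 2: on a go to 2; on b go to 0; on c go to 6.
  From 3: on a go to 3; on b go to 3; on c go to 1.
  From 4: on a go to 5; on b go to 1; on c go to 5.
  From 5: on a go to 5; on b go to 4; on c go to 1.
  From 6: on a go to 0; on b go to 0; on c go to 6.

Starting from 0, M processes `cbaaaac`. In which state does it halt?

0

0 --c--> 0
0 --b--> 0
0 --a--> 0
0 --a--> 0
0 --a--> 0
0 --a--> 0
0 --c--> 0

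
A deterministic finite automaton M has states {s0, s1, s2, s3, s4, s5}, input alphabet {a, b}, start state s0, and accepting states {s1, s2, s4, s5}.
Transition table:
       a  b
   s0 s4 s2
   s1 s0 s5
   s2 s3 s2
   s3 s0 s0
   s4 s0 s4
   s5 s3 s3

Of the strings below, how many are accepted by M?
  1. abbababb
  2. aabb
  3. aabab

2

abbababb: accepted
aabb: accepted
aabab: rejected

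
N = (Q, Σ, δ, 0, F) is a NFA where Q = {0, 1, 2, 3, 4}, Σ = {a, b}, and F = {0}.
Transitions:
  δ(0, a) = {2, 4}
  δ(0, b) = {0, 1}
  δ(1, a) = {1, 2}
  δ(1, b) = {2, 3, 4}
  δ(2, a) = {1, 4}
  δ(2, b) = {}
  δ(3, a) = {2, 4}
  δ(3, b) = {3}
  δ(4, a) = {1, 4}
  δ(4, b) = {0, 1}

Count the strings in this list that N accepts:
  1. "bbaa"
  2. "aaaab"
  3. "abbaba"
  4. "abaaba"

"bbaa": rejected
"aaaab": accepted
"abbaba": rejected
"abaaba": rejected

1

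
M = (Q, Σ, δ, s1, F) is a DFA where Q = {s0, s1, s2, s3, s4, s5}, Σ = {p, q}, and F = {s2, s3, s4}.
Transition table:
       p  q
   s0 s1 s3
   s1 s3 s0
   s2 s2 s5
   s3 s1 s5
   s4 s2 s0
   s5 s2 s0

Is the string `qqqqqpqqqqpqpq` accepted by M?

rejected

s1 --q--> s0
s0 --q--> s3
s3 --q--> s5
s5 --q--> s0
s0 --q--> s3
s3 --p--> s1
s1 --q--> s0
s0 --q--> s3
s3 --q--> s5
s5 --q--> s0
s0 --p--> s1
s1 --q--> s0
s0 --p--> s1
s1 --q--> s0
End in state s0, which is not an accepting state.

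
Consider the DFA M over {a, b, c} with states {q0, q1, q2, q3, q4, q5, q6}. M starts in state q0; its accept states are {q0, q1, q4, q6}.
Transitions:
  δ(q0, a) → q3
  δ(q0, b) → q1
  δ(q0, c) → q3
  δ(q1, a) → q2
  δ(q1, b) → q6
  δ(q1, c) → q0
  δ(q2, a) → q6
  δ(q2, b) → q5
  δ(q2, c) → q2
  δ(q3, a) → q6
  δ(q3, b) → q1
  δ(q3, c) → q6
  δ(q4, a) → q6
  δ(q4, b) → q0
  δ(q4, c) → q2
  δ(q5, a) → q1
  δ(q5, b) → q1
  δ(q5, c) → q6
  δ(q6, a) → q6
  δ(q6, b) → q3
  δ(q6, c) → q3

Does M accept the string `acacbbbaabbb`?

q0 --a--> q3
q3 --c--> q6
q6 --a--> q6
q6 --c--> q3
q3 --b--> q1
q1 --b--> q6
q6 --b--> q3
q3 --a--> q6
q6 --a--> q6
q6 --b--> q3
q3 --b--> q1
q1 --b--> q6
End in state q6, which is an accepting state.

accepted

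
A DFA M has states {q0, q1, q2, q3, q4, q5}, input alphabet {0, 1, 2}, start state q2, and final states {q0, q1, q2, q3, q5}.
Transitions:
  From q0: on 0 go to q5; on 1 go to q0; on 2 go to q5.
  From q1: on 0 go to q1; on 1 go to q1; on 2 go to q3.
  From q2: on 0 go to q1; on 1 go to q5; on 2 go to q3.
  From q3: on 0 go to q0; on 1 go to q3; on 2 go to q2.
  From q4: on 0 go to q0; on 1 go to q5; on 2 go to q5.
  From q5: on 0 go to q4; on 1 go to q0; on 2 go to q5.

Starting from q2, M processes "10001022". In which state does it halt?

q5

q2 --1--> q5
q5 --0--> q4
q4 --0--> q0
q0 --0--> q5
q5 --1--> q0
q0 --0--> q5
q5 --2--> q5
q5 --2--> q5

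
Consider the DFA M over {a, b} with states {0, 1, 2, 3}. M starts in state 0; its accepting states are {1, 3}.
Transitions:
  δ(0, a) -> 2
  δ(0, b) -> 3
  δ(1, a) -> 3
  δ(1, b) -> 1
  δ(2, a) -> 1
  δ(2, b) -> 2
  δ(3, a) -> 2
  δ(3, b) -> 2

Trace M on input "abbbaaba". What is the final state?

0 --a--> 2
2 --b--> 2
2 --b--> 2
2 --b--> 2
2 --a--> 1
1 --a--> 3
3 --b--> 2
2 --a--> 1

1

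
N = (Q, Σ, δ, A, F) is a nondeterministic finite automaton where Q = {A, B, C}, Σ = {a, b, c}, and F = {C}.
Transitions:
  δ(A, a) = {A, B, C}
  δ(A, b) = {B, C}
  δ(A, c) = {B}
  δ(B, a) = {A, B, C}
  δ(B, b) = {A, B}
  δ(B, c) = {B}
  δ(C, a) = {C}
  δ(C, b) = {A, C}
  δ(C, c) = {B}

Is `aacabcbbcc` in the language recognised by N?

rejected

Start: {A}
read a: {A, B, C}
read a: {A, B, C}
read c: {B}
read a: {A, B, C}
read b: {A, B, C}
read c: {B}
read b: {A, B}
read b: {A, B, C}
read c: {B}
read c: {B}
Reachable ∩ accepting = {} — empty.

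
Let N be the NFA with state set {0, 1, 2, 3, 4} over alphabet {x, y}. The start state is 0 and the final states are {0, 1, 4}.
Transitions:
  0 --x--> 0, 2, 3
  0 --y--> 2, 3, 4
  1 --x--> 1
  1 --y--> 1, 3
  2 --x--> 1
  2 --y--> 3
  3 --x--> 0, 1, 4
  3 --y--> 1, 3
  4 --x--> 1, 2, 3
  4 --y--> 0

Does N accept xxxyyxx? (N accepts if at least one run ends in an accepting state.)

accepted

Start: {0}
read x: {0, 2, 3}
read x: {0, 1, 2, 3, 4}
read x: {0, 1, 2, 3, 4}
read y: {0, 1, 2, 3, 4}
read y: {0, 1, 2, 3, 4}
read x: {0, 1, 2, 3, 4}
read x: {0, 1, 2, 3, 4}
Reachable ∩ accepting = {0, 1, 4} — nonempty.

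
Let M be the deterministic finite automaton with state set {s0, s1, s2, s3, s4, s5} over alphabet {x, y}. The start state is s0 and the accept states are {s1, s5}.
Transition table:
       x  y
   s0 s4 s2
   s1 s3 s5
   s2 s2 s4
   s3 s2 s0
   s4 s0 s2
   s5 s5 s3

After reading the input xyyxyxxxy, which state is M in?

s4

s0 --x--> s4
s4 --y--> s2
s2 --y--> s4
s4 --x--> s0
s0 --y--> s2
s2 --x--> s2
s2 --x--> s2
s2 --x--> s2
s2 --y--> s4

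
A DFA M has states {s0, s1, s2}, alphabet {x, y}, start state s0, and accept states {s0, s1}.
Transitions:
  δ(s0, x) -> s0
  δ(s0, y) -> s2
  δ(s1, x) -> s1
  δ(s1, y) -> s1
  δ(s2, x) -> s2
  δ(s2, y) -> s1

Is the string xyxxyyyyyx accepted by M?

s0 --x--> s0
s0 --y--> s2
s2 --x--> s2
s2 --x--> s2
s2 --y--> s1
s1 --y--> s1
s1 --y--> s1
s1 --y--> s1
s1 --y--> s1
s1 --x--> s1
End in state s1, which is an accepting state.

accepted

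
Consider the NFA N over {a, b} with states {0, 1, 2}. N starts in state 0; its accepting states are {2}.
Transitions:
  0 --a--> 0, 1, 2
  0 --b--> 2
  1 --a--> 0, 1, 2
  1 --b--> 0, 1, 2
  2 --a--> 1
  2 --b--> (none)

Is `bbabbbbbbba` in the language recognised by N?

rejected

Start: {0}
read b: {2}
read b: {}
The reachable set is empty and stays empty for the remaining 9 symbols.
Reachable ∩ accepting = {} — empty.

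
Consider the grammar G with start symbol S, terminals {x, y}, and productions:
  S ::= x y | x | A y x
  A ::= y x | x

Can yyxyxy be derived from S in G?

no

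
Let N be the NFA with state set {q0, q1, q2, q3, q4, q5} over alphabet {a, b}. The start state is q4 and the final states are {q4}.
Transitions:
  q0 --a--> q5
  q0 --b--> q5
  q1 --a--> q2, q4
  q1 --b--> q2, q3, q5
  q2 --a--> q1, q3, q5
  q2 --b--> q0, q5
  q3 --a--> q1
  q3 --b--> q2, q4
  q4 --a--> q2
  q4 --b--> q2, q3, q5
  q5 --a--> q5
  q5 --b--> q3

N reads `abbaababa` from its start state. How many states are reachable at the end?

4

Start: {q4}
read a: {q2}
read b: {q0, q5}
read b: {q3, q5}
read a: {q1, q5}
read a: {q2, q4, q5}
read b: {q0, q2, q3, q5}
read a: {q1, q3, q5}
read b: {q2, q3, q4, q5}
read a: {q1, q2, q3, q5}
Final reachable set {q1, q2, q3, q5} has 4 states.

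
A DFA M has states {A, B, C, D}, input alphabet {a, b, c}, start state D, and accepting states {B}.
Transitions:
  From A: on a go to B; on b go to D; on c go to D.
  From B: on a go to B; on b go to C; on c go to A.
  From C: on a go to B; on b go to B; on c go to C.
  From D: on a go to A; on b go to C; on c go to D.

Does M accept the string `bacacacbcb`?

D --b--> C
C --a--> B
B --c--> A
A --a--> B
B --c--> A
A --a--> B
B --c--> A
A --b--> D
D --c--> D
D --b--> C
End in state C, which is not an accepting state.

rejected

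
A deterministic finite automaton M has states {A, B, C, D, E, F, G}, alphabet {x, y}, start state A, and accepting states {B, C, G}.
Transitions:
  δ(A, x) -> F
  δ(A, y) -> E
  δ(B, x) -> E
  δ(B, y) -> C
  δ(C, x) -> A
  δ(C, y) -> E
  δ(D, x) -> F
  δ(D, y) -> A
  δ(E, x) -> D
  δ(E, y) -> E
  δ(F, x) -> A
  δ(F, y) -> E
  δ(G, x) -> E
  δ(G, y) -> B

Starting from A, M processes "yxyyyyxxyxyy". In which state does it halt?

E

A --y--> E
E --x--> D
D --y--> A
A --y--> E
E --y--> E
E --y--> E
E --x--> D
D --x--> F
F --y--> E
E --x--> D
D --y--> A
A --y--> E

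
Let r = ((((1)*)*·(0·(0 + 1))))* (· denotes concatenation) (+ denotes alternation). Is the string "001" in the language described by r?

no

001 cannot be split into zero or more pieces each matching (((1)*)*·(0·(0+1))).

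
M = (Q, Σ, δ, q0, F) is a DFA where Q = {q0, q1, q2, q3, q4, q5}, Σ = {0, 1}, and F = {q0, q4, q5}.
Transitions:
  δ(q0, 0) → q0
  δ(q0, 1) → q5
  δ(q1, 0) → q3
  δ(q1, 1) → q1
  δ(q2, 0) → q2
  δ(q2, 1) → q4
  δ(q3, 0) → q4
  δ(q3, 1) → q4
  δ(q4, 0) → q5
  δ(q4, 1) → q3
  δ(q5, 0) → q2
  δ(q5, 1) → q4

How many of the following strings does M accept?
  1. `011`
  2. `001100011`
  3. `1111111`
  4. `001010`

2

`011`: accepted
`001100011`: rejected
`1111111`: rejected
`001010`: accepted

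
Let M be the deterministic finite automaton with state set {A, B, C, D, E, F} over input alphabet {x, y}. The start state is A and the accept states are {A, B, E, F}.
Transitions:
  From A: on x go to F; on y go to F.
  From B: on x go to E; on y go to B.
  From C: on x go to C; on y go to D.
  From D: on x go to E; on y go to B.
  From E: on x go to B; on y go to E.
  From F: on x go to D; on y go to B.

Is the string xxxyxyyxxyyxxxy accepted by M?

accepted

A --x--> F
F --x--> D
D --x--> E
E --y--> E
E --x--> B
B --y--> B
B --y--> B
B --x--> E
E --x--> B
B --y--> B
B --y--> B
B --x--> E
E --x--> B
B --x--> E
E --y--> E
End in state E, which is an accepting state.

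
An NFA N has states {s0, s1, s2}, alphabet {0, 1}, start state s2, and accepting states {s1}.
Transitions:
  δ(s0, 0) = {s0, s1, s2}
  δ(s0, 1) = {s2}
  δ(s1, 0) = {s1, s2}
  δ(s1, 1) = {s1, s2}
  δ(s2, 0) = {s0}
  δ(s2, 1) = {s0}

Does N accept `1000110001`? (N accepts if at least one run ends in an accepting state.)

Start: {s2}
read 1: {s0}
read 0: {s0, s1, s2}
read 0: {s0, s1, s2}
read 0: {s0, s1, s2}
read 1: {s0, s1, s2}
read 1: {s0, s1, s2}
read 0: {s0, s1, s2}
read 0: {s0, s1, s2}
read 0: {s0, s1, s2}
read 1: {s0, s1, s2}
Reachable ∩ accepting = {s1} — nonempty.

accepted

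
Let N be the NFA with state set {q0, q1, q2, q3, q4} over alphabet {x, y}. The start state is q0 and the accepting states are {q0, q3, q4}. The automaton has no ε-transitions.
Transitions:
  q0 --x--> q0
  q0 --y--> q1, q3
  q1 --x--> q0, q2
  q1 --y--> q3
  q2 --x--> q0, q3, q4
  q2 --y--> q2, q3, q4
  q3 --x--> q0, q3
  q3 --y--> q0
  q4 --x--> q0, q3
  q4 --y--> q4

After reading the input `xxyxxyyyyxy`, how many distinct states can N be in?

Start: {q0}
read x: {q0}
read x: {q0}
read y: {q1, q3}
read x: {q0, q2, q3}
read x: {q0, q3, q4}
read y: {q0, q1, q3, q4}
read y: {q0, q1, q3, q4}
read y: {q0, q1, q3, q4}
read y: {q0, q1, q3, q4}
read x: {q0, q2, q3}
read y: {q0, q1, q2, q3, q4}
Final reachable set {q0, q1, q2, q3, q4} has 5 states.

5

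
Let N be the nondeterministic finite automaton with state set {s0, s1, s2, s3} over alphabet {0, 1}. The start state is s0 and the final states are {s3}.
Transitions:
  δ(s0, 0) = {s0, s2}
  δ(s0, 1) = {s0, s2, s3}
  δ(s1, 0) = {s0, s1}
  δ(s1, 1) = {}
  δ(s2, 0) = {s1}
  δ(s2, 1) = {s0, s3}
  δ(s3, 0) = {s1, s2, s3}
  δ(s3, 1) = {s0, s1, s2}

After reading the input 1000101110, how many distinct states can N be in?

4

Start: {s0}
read 1: {s0, s2, s3}
read 0: {s0, s1, s2, s3}
read 0: {s0, s1, s2, s3}
read 0: {s0, s1, s2, s3}
read 1: {s0, s1, s2, s3}
read 0: {s0, s1, s2, s3}
read 1: {s0, s1, s2, s3}
read 1: {s0, s1, s2, s3}
read 1: {s0, s1, s2, s3}
read 0: {s0, s1, s2, s3}
Final reachable set {s0, s1, s2, s3} has 4 states.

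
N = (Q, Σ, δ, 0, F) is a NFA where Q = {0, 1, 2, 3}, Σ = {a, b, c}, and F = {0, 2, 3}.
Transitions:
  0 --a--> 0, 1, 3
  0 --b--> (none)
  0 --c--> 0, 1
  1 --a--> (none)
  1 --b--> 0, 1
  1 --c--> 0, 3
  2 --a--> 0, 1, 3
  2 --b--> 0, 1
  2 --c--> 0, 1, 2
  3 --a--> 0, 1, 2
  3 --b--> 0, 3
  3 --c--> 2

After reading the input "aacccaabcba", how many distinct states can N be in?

4

Start: {0}
read a: {0, 1, 3}
read a: {0, 1, 2, 3}
read c: {0, 1, 2, 3}
read c: {0, 1, 2, 3}
read c: {0, 1, 2, 3}
read a: {0, 1, 2, 3}
read a: {0, 1, 2, 3}
read b: {0, 1, 3}
read c: {0, 1, 2, 3}
read b: {0, 1, 3}
read a: {0, 1, 2, 3}
Final reachable set {0, 1, 2, 3} has 4 states.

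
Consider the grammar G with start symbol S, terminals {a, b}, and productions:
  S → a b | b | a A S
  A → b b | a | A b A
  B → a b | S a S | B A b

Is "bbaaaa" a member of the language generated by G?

no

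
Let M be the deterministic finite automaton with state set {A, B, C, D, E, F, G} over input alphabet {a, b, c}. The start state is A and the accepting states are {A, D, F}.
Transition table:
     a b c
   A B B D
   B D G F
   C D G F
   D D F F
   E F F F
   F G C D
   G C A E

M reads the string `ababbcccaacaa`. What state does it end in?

C

A --a--> B
B --b--> G
G --a--> C
C --b--> G
G --b--> A
A --c--> D
D --c--> F
F --c--> D
D --a--> D
D --a--> D
D --c--> F
F --a--> G
G --a--> C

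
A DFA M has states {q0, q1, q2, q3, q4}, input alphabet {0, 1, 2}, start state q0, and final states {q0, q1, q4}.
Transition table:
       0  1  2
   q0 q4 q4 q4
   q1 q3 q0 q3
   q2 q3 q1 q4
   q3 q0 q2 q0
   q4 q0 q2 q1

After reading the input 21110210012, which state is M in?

q1

q0 --2--> q4
q4 --1--> q2
q2 --1--> q1
q1 --1--> q0
q0 --0--> q4
q4 --2--> q1
q1 --1--> q0
q0 --0--> q4
q4 --0--> q0
q0 --1--> q4
q4 --2--> q1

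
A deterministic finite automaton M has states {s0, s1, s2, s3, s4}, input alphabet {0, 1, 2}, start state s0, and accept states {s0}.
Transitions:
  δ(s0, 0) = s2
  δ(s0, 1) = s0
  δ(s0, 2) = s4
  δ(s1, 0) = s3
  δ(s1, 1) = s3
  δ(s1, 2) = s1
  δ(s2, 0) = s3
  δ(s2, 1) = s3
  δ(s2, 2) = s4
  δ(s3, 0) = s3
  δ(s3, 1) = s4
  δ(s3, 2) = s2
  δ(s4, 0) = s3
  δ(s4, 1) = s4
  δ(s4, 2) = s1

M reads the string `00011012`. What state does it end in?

s0 --0--> s2
s2 --0--> s3
s3 --0--> s3
s3 --1--> s4
s4 --1--> s4
s4 --0--> s3
s3 --1--> s4
s4 --2--> s1

s1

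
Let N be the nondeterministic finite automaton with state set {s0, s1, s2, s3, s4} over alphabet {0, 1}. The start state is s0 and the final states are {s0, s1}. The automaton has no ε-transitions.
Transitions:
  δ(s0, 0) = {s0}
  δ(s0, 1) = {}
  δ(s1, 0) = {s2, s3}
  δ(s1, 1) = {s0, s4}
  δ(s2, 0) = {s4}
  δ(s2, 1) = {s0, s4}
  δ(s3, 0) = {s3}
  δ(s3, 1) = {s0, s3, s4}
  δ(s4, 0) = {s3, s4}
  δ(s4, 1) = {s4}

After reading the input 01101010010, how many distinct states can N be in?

Start: {s0}
read 0: {s0}
read 1: {}
The reachable set is empty and stays empty for the remaining 9 symbols.
Final reachable set {} has 0 states.

0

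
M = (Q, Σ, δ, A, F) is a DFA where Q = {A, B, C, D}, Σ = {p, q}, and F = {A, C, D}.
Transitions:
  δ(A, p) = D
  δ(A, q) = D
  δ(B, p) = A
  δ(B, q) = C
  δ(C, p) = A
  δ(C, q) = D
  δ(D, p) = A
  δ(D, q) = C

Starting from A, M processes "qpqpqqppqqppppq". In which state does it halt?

C

A --q--> D
D --p--> A
A --q--> D
D --p--> A
A --q--> D
D --q--> C
C --p--> A
A --p--> D
D --q--> C
C --q--> D
D --p--> A
A --p--> D
D --p--> A
A --p--> D
D --q--> C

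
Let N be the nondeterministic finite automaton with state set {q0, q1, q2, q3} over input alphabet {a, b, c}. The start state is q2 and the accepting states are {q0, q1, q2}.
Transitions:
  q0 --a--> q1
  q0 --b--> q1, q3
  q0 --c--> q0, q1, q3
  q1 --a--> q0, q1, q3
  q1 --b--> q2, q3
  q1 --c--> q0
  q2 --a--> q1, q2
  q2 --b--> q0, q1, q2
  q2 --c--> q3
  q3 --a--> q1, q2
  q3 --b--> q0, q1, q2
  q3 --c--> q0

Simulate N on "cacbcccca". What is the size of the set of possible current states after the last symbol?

4

Start: {q2}
read c: {q3}
read a: {q1, q2}
read c: {q0, q3}
read b: {q0, q1, q2, q3}
read c: {q0, q1, q3}
read c: {q0, q1, q3}
read c: {q0, q1, q3}
read c: {q0, q1, q3}
read a: {q0, q1, q2, q3}
Final reachable set {q0, q1, q2, q3} has 4 states.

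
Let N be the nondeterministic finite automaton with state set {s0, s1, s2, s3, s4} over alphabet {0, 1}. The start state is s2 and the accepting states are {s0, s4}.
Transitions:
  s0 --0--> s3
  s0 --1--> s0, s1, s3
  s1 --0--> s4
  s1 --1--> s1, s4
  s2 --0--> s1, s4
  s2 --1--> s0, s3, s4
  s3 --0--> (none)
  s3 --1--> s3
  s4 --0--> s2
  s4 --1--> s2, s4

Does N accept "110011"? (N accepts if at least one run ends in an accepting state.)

accepted

Start: {s2}
read 1: {s0, s3, s4}
read 1: {s0, s1, s2, s3, s4}
read 0: {s1, s2, s3, s4}
read 0: {s1, s2, s4}
read 1: {s0, s1, s2, s3, s4}
read 1: {s0, s1, s2, s3, s4}
Reachable ∩ accepting = {s0, s4} — nonempty.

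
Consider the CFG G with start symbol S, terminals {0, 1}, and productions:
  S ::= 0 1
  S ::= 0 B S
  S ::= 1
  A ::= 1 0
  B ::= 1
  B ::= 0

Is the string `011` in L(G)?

S ⇒ 0BS ⇒ 01S ⇒ 011

yes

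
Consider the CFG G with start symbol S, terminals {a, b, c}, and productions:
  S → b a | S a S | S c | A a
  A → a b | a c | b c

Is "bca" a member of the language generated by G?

S ⇒ Aa ⇒ bca

yes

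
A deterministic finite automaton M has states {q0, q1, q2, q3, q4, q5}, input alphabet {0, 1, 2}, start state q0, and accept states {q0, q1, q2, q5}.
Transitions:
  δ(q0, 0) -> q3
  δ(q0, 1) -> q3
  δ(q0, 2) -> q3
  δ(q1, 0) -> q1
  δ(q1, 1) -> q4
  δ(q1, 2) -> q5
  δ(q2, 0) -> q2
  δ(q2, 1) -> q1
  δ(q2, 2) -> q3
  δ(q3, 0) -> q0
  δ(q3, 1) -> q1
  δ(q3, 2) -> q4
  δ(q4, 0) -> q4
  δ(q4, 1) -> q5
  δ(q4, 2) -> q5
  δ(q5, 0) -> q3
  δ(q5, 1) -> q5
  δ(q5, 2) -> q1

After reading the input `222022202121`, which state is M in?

q0 --2--> q3
q3 --2--> q4
q4 --2--> q5
q5 --0--> q3
q3 --2--> q4
q4 --2--> q5
q5 --2--> q1
q1 --0--> q1
q1 --2--> q5
q5 --1--> q5
q5 --2--> q1
q1 --1--> q4

q4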